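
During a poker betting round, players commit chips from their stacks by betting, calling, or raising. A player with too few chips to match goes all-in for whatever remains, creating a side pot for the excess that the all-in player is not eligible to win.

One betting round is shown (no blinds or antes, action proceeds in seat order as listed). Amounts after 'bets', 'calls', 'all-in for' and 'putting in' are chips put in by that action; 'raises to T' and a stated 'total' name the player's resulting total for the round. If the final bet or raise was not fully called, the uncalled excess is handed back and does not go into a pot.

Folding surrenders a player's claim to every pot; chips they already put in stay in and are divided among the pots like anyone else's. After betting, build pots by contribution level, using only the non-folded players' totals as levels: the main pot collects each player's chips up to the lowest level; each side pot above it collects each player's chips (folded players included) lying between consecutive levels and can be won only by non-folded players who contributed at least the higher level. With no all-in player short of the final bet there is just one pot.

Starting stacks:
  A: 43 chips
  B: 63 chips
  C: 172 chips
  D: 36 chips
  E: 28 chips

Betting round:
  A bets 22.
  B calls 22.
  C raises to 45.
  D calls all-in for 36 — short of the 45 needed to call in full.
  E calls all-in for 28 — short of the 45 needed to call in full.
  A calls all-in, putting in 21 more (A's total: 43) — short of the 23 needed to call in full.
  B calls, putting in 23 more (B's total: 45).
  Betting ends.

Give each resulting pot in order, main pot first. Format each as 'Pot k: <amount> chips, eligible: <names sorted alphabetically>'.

Pot 1: 140 chips, eligible: A, B, C, D, E
Pot 2: 32 chips, eligible: A, B, C, D
Pot 3: 21 chips, eligible: A, B, C
Pot 4: 4 chips, eligible: B, C

Derivation:
Contributions: A=43, B=45, C=45, D=36, E=28
Pot levels (distinct totals of non-folded players): 28, 36, 43, 45
Layer 1-28: 28 each from A, B, C, D, E = 28*5 = 140 chips; eligible A, B, C, D, E
Layer 29-36: 8 each from A, B, C, D = 8*4 = 32 chips; eligible A, B, C, D
Layer 37-43: 7 each from A, B, C = 7*3 = 21 chips; eligible A, B, C
Layer 44-45: 2 each from B, C = 2*2 = 4 chips; eligible B, C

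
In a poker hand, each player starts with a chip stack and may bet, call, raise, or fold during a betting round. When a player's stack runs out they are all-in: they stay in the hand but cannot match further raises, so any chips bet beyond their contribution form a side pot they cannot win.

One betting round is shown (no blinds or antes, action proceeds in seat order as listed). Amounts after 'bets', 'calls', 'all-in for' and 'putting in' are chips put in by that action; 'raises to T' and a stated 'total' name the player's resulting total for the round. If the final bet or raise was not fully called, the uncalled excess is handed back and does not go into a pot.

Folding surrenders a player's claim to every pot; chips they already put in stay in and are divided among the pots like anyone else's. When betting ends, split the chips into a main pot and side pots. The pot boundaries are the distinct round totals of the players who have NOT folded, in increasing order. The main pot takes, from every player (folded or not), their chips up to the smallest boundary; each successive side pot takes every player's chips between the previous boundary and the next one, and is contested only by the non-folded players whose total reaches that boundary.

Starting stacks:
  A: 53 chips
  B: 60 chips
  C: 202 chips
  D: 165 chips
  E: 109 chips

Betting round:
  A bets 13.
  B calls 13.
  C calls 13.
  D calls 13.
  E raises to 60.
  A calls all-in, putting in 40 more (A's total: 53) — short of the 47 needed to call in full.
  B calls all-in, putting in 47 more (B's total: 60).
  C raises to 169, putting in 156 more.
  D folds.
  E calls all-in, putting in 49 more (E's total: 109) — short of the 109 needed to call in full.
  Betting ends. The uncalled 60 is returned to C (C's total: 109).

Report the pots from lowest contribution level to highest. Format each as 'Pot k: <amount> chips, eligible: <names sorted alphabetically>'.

Contributions (after 60 returned to C): A=53, B=60, C=109, D=13, E=109
Folded: D
Pot levels (distinct totals of non-folded players): 53, 60, 109
Layer 1-53: A 53 + B 53 + C 53 + D 13 + E 53 = 225 chips; eligible A, B, C, E
Layer 54-60: 7 each from B, C, E = 7*3 = 21 chips; eligible B, C, E
Layer 61-109: 49 each from C, E = 49*2 = 98 chips; eligible C, E

Pot 1: 225 chips, eligible: A, B, C, E
Pot 2: 21 chips, eligible: B, C, E
Pot 3: 98 chips, eligible: C, E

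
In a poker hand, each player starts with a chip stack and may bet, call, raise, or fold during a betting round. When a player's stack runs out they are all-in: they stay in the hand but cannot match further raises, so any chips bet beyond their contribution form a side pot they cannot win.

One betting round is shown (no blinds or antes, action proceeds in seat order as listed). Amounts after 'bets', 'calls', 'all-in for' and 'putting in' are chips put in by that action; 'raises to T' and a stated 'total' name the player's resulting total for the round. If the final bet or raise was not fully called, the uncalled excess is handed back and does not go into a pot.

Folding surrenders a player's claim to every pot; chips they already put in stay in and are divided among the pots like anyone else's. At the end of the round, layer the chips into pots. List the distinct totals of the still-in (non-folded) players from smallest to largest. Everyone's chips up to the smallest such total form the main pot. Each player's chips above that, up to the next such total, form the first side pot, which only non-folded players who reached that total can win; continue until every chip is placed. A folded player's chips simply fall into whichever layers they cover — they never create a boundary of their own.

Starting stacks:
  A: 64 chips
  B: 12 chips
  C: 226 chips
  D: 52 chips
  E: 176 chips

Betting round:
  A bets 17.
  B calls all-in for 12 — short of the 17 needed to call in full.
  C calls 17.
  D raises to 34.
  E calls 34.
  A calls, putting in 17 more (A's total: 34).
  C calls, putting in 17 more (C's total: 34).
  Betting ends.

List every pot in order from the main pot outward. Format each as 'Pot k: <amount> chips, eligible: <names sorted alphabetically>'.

Contributions: A=34, B=12, C=34, D=34, E=34
Pot levels (distinct totals of non-folded players): 12, 34
Layer 1-12: 12 each from A, B, C, D, E = 12*5 = 60 chips; eligible A, B, C, D, E
Layer 13-34: 22 each from A, C, D, E = 22*4 = 88 chips; eligible A, C, D, E

Pot 1: 60 chips, eligible: A, B, C, D, E
Pot 2: 88 chips, eligible: A, C, D, E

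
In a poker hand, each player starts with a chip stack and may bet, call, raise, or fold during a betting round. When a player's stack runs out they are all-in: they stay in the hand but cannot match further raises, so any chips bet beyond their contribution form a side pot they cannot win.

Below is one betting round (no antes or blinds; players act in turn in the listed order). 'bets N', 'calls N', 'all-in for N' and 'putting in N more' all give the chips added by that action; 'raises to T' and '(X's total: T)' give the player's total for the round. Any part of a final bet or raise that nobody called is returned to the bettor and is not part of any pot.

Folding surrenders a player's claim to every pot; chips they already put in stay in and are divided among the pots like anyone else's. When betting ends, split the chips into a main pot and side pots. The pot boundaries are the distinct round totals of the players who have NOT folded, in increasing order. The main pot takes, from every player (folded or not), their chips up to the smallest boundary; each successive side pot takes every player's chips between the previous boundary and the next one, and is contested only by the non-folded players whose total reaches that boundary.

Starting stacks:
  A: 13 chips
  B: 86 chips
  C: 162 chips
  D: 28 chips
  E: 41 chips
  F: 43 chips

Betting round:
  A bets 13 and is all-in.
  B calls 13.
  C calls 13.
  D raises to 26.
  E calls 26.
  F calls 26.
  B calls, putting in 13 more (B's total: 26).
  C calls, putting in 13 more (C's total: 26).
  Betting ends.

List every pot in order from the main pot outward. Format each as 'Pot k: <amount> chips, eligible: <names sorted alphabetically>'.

Pot 1: 78 chips, eligible: A, B, C, D, E, F
Pot 2: 65 chips, eligible: B, C, D, E, F

Derivation:
Contributions: A=13, B=26, C=26, D=26, E=26, F=26
Pot levels (distinct totals of non-folded players): 13, 26
Layer 1-13: 13 each from A, B, C, D, E, F = 13*6 = 78 chips; eligible A, B, C, D, E, F
Layer 14-26: 13 each from B, C, D, E, F = 13*5 = 65 chips; eligible B, C, D, E, F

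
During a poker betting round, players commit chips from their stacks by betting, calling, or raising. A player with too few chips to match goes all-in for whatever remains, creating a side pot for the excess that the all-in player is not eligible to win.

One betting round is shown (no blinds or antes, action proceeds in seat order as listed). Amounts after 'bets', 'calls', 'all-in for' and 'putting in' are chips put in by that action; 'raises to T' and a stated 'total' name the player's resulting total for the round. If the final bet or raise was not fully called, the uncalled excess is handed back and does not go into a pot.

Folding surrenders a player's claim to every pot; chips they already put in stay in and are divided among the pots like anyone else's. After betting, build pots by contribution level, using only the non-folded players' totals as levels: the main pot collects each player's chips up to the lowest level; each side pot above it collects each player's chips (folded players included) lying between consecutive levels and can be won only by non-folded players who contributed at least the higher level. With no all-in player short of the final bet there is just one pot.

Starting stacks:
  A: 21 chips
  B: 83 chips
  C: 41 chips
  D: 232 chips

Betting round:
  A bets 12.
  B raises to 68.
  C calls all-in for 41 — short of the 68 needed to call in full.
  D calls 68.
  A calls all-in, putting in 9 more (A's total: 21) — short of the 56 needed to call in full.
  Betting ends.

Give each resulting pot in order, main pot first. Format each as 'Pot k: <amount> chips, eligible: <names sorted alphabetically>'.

Pot 1: 84 chips, eligible: A, B, C, D
Pot 2: 60 chips, eligible: B, C, D
Pot 3: 54 chips, eligible: B, D

Derivation:
Contributions: A=21, B=68, C=41, D=68
Pot levels (distinct totals of non-folded players): 21, 41, 68
Layer 1-21: 21 each from A, B, C, D = 21*4 = 84 chips; eligible A, B, C, D
Layer 22-41: 20 each from B, C, D = 20*3 = 60 chips; eligible B, C, D
Layer 42-68: 27 each from B, D = 27*2 = 54 chips; eligible B, D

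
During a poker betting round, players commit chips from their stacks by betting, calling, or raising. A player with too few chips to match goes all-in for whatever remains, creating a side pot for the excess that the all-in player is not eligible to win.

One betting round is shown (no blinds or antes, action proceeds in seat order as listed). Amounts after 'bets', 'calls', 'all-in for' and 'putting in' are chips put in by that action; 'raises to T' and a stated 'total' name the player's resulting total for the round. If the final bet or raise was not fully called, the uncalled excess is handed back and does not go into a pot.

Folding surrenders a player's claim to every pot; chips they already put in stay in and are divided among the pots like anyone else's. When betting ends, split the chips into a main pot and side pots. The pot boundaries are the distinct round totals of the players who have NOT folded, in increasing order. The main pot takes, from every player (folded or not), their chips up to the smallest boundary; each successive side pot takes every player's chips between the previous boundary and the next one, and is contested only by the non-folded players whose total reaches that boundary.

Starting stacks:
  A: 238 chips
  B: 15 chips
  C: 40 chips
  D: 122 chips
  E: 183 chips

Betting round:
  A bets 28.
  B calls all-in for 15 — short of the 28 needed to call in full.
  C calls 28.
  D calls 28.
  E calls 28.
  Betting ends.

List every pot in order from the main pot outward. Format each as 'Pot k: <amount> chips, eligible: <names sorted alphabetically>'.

Contributions: A=28, B=15, C=28, D=28, E=28
Pot levels (distinct totals of non-folded players): 15, 28
Layer 1-15: 15 each from A, B, C, D, E = 15*5 = 75 chips; eligible A, B, C, D, E
Layer 16-28: 13 each from A, C, D, E = 13*4 = 52 chips; eligible A, C, D, E

Pot 1: 75 chips, eligible: A, B, C, D, E
Pot 2: 52 chips, eligible: A, C, D, E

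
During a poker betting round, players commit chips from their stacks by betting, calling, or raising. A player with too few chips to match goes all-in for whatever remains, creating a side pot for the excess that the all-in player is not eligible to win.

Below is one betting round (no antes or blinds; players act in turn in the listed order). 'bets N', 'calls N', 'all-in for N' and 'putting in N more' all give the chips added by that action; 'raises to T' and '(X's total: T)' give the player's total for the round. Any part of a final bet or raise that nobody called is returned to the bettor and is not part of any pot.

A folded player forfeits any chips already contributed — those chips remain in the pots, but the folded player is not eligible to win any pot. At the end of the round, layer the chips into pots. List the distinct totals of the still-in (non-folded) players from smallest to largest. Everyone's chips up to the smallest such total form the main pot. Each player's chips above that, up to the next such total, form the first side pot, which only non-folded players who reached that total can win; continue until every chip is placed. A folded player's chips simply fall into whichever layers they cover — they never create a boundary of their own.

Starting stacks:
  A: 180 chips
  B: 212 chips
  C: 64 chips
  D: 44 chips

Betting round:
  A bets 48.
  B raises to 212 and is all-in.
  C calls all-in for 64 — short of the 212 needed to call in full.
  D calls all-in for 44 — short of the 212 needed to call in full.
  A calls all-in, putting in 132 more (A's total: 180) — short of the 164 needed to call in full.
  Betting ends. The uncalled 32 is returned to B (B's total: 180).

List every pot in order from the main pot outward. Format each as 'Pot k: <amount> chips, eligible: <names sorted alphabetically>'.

Pot 1: 176 chips, eligible: A, B, C, D
Pot 2: 60 chips, eligible: A, B, C
Pot 3: 232 chips, eligible: A, B

Derivation:
Contributions (after 32 returned to B): A=180, B=180, C=64, D=44
Pot levels (distinct totals of non-folded players): 44, 64, 180
Layer 1-44: 44 each from A, B, C, D = 44*4 = 176 chips; eligible A, B, C, D
Layer 45-64: 20 each from A, B, C = 20*3 = 60 chips; eligible A, B, C
Layer 65-180: 116 each from A, B = 116*2 = 232 chips; eligible A, B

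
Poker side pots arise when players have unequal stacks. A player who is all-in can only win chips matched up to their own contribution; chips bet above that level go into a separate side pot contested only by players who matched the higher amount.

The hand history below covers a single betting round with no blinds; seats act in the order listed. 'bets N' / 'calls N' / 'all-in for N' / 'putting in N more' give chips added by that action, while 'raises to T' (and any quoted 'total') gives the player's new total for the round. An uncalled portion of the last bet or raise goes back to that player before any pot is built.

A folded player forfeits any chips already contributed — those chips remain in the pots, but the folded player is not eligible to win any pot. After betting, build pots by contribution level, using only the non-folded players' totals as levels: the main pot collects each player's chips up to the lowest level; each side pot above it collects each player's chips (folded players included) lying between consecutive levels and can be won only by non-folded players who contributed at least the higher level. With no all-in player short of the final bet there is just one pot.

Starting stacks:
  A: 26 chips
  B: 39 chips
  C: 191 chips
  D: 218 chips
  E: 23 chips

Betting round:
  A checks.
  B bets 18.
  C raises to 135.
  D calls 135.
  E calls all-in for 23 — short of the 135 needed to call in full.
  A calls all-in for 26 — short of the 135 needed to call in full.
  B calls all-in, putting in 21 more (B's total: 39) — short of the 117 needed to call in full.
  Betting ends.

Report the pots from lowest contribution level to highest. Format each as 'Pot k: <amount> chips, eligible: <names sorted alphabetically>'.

Pot 1: 115 chips, eligible: A, B, C, D, E
Pot 2: 12 chips, eligible: A, B, C, D
Pot 3: 39 chips, eligible: B, C, D
Pot 4: 192 chips, eligible: C, D

Derivation:
Contributions: A=26, B=39, C=135, D=135, E=23
Pot levels (distinct totals of non-folded players): 23, 26, 39, 135
Layer 1-23: 23 each from A, B, C, D, E = 23*5 = 115 chips; eligible A, B, C, D, E
Layer 24-26: 3 each from A, B, C, D = 3*4 = 12 chips; eligible A, B, C, D
Layer 27-39: 13 each from B, C, D = 13*3 = 39 chips; eligible B, C, D
Layer 40-135: 96 each from C, D = 96*2 = 192 chips; eligible C, D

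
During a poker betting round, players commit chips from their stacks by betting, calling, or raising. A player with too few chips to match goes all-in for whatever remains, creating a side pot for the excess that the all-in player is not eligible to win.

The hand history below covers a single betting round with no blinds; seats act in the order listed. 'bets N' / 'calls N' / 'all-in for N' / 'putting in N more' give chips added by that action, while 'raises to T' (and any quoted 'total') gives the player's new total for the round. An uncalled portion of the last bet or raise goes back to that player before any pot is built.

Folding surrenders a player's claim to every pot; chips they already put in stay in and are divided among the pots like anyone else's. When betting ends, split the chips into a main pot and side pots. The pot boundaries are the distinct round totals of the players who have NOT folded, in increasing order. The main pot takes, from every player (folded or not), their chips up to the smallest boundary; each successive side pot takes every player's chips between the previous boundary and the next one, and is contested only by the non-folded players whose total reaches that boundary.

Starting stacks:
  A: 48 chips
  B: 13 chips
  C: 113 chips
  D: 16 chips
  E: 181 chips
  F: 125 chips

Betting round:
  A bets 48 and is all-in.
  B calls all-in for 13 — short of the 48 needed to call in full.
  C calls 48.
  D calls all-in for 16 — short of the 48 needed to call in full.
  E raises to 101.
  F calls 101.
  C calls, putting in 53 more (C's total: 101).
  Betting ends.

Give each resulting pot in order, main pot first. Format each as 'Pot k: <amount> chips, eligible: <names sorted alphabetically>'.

Pot 1: 78 chips, eligible: A, B, C, D, E, F
Pot 2: 15 chips, eligible: A, C, D, E, F
Pot 3: 128 chips, eligible: A, C, E, F
Pot 4: 159 chips, eligible: C, E, F

Derivation:
Contributions: A=48, B=13, C=101, D=16, E=101, F=101
Pot levels (distinct totals of non-folded players): 13, 16, 48, 101
Layer 1-13: 13 each from A, B, C, D, E, F = 13*6 = 78 chips; eligible A, B, C, D, E, F
Layer 14-16: 3 each from A, C, D, E, F = 3*5 = 15 chips; eligible A, C, D, E, F
Layer 17-48: 32 each from A, C, E, F = 32*4 = 128 chips; eligible A, C, E, F
Layer 49-101: 53 each from C, E, F = 53*3 = 159 chips; eligible C, E, F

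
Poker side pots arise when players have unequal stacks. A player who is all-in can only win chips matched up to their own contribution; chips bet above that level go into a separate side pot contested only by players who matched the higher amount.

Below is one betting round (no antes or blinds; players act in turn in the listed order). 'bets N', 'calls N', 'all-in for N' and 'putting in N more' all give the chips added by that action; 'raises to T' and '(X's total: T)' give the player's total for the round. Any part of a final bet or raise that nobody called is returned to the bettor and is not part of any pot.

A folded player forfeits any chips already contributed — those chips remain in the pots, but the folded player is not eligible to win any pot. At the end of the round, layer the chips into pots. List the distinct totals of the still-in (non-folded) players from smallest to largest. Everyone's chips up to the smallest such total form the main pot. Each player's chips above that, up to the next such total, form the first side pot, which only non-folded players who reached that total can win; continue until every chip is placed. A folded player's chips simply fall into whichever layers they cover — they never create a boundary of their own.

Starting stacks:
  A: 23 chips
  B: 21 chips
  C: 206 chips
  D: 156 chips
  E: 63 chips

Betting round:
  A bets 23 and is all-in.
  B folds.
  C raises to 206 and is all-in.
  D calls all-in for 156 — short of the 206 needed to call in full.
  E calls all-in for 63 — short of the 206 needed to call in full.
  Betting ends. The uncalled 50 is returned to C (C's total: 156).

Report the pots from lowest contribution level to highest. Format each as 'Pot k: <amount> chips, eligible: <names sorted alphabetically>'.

Pot 1: 92 chips, eligible: A, C, D, E
Pot 2: 120 chips, eligible: C, D, E
Pot 3: 186 chips, eligible: C, D

Derivation:
Contributions (after 50 returned to C): A=23, C=156, D=156, E=63
Folded: B
Pot levels (distinct totals of non-folded players): 23, 63, 156
Layer 1-23: 23 each from A, C, D, E = 23*4 = 92 chips; eligible A, C, D, E
Layer 24-63: 40 each from C, D, E = 40*3 = 120 chips; eligible C, D, E
Layer 64-156: 93 each from C, D = 93*2 = 186 chips; eligible C, D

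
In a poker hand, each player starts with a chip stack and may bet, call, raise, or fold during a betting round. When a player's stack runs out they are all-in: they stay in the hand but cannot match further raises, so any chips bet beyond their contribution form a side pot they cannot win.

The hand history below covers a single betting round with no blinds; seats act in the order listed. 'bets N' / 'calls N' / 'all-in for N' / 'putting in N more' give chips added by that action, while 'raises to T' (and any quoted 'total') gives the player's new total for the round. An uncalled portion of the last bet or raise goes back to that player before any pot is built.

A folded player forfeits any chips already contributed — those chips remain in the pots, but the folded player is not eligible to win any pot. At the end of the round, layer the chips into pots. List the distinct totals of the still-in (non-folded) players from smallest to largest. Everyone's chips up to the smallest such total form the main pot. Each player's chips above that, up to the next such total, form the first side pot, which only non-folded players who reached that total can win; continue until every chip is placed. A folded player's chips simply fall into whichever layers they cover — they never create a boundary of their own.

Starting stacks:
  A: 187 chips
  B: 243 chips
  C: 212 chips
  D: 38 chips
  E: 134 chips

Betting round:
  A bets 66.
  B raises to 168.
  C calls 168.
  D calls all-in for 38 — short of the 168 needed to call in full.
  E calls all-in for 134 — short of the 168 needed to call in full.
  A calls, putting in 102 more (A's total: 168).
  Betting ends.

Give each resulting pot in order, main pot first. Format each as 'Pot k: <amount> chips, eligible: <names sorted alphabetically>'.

Contributions: A=168, B=168, C=168, D=38, E=134
Pot levels (distinct totals of non-folded players): 38, 134, 168
Layer 1-38: 38 each from A, B, C, D, E = 38*5 = 190 chips; eligible A, B, C, D, E
Layer 39-134: 96 each from A, B, C, E = 96*4 = 384 chips; eligible A, B, C, E
Layer 135-168: 34 each from A, B, C = 34*3 = 102 chips; eligible A, B, C

Pot 1: 190 chips, eligible: A, B, C, D, E
Pot 2: 384 chips, eligible: A, B, C, E
Pot 3: 102 chips, eligible: A, B, C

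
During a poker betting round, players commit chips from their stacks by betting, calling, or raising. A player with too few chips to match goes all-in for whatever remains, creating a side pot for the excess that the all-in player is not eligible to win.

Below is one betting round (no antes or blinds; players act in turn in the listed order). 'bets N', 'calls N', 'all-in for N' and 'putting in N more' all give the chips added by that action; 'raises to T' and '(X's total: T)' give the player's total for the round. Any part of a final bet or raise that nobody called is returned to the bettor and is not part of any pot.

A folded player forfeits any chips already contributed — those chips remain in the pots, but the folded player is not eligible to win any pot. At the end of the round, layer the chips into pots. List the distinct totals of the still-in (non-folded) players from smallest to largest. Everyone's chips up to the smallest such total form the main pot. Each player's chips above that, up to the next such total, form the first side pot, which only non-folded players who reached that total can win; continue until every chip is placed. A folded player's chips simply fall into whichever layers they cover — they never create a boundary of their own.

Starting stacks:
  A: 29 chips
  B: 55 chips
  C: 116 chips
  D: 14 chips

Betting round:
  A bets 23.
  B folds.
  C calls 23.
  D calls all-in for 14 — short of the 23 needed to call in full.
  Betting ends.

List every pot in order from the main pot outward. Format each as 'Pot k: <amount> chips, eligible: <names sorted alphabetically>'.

Pot 1: 42 chips, eligible: A, C, D
Pot 2: 18 chips, eligible: A, C

Derivation:
Contributions: A=23, C=23, D=14
Folded: B
Pot levels (distinct totals of non-folded players): 14, 23
Layer 1-14: 14 each from A, C, D = 14*3 = 42 chips; eligible A, C, D
Layer 15-23: 9 each from A, C = 9*2 = 18 chips; eligible A, C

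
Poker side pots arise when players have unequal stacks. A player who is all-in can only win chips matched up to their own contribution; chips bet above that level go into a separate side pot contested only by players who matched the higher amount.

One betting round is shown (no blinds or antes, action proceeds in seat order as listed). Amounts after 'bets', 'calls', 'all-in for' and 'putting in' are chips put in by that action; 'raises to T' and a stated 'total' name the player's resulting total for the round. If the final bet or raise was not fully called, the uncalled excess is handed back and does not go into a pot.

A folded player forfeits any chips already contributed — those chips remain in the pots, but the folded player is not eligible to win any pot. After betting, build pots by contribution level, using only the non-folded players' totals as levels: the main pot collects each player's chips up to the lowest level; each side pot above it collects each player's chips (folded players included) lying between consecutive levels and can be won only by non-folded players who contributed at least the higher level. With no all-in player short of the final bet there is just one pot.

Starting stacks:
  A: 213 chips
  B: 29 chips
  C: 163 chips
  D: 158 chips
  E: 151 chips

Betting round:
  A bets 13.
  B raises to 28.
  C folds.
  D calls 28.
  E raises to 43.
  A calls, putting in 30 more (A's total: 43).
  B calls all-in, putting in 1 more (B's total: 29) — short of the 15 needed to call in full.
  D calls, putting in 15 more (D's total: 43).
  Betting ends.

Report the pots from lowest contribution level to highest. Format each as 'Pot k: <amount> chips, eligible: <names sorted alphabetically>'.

Contributions: A=43, B=29, D=43, E=43
Folded: C
Pot levels (distinct totals of non-folded players): 29, 43
Layer 1-29: 29 each from A, B, D, E = 29*4 = 116 chips; eligible A, B, D, E
Layer 30-43: 14 each from A, D, E = 14*3 = 42 chips; eligible A, D, E

Pot 1: 116 chips, eligible: A, B, D, E
Pot 2: 42 chips, eligible: A, D, E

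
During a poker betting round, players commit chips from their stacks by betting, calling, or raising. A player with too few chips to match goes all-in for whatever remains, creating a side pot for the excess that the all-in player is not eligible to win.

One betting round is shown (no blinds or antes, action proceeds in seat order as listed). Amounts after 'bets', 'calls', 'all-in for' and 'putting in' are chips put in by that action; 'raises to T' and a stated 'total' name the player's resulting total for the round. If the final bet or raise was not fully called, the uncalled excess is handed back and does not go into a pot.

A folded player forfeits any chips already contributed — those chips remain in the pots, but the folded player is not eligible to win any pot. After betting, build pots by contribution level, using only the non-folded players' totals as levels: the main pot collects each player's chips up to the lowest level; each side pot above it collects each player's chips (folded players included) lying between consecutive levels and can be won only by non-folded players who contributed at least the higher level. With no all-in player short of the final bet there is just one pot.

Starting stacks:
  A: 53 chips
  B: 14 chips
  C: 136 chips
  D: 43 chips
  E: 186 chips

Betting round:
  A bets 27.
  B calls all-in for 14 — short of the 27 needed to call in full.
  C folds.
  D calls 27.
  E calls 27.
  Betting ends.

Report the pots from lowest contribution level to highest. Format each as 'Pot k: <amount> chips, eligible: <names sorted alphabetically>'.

Pot 1: 56 chips, eligible: A, B, D, E
Pot 2: 39 chips, eligible: A, D, E

Derivation:
Contributions: A=27, B=14, D=27, E=27
Folded: C
Pot levels (distinct totals of non-folded players): 14, 27
Layer 1-14: 14 each from A, B, D, E = 14*4 = 56 chips; eligible A, B, D, E
Layer 15-27: 13 each from A, D, E = 13*3 = 39 chips; eligible A, D, E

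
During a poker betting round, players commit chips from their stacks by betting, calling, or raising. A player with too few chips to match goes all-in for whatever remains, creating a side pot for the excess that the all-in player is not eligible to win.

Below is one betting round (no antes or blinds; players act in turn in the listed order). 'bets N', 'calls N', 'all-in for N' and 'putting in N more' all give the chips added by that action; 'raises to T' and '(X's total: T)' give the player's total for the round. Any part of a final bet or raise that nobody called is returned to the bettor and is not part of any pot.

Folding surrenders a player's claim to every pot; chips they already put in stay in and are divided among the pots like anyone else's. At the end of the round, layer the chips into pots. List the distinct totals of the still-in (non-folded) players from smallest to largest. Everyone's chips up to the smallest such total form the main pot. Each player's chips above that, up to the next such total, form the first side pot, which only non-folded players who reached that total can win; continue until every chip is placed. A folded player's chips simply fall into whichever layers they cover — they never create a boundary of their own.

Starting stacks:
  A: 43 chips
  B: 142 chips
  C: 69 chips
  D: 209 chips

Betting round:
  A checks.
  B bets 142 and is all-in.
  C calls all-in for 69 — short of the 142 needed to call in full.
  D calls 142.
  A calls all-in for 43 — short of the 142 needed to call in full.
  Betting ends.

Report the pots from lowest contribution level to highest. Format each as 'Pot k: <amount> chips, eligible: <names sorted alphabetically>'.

Contributions: A=43, B=142, C=69, D=142
Pot levels (distinct totals of non-folded players): 43, 69, 142
Layer 1-43: 43 each from A, B, C, D = 43*4 = 172 chips; eligible A, B, C, D
Layer 44-69: 26 each from B, C, D = 26*3 = 78 chips; eligible B, C, D
Layer 70-142: 73 each from B, D = 73*2 = 146 chips; eligible B, D

Pot 1: 172 chips, eligible: A, B, C, D
Pot 2: 78 chips, eligible: B, C, D
Pot 3: 146 chips, eligible: B, D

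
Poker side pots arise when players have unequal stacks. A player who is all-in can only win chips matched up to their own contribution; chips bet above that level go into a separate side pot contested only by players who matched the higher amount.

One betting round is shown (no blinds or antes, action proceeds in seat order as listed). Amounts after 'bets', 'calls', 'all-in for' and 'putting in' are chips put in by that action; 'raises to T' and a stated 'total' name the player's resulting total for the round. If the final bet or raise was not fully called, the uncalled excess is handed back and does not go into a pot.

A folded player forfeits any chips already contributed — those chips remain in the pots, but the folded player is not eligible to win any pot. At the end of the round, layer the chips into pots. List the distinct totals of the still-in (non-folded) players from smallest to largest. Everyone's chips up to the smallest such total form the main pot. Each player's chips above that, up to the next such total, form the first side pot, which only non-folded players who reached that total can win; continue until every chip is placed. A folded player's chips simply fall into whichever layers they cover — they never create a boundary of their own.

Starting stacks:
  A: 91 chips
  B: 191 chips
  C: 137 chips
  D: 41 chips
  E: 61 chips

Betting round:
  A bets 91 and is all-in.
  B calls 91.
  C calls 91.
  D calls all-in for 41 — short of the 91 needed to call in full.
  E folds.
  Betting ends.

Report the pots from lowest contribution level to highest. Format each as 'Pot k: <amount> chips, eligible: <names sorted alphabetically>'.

Contributions: A=91, B=91, C=91, D=41
Folded: E
Pot levels (distinct totals of non-folded players): 41, 91
Layer 1-41: 41 each from A, B, C, D = 41*4 = 164 chips; eligible A, B, C, D
Layer 42-91: 50 each from A, B, C = 50*3 = 150 chips; eligible A, B, C

Pot 1: 164 chips, eligible: A, B, C, D
Pot 2: 150 chips, eligible: A, B, C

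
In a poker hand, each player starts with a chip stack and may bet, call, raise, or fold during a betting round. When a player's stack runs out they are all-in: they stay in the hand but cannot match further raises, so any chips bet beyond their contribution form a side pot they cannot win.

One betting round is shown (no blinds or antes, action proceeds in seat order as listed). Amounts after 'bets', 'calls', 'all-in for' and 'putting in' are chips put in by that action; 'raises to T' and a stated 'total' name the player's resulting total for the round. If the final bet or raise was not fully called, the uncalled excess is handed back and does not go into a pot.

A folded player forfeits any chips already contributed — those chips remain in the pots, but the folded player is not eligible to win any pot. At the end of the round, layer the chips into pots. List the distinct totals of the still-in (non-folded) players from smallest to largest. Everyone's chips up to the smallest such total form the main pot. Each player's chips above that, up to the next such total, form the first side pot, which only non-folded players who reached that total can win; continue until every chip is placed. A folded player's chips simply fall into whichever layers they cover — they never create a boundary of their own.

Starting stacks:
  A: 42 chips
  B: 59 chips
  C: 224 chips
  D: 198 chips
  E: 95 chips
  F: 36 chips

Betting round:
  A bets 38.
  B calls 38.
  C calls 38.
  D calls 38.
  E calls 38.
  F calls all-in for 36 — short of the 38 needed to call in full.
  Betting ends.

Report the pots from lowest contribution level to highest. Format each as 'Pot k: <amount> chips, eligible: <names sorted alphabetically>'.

Pot 1: 216 chips, eligible: A, B, C, D, E, F
Pot 2: 10 chips, eligible: A, B, C, D, E

Derivation:
Contributions: A=38, B=38, C=38, D=38, E=38, F=36
Pot levels (distinct totals of non-folded players): 36, 38
Layer 1-36: 36 each from A, B, C, D, E, F = 36*6 = 216 chips; eligible A, B, C, D, E, F
Layer 37-38: 2 each from A, B, C, D, E = 2*5 = 10 chips; eligible A, B, C, D, E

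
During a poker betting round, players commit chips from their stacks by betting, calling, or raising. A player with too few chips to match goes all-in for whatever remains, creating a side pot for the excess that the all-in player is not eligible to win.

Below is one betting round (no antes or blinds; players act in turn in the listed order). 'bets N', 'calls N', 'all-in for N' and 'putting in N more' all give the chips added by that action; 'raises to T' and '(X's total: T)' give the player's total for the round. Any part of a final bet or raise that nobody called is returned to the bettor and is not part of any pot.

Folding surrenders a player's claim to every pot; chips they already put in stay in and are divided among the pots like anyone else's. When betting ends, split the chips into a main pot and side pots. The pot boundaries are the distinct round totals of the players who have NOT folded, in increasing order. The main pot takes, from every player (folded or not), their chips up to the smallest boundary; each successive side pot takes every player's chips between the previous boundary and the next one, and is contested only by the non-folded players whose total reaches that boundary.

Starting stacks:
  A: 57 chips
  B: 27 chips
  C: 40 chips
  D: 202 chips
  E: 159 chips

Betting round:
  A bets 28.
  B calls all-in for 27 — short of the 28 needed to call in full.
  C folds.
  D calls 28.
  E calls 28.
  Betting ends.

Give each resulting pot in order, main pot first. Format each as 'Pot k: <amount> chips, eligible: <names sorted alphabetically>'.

Contributions: A=28, B=27, D=28, E=28
Folded: C
Pot levels (distinct totals of non-folded players): 27, 28
Layer 1-27: 27 each from A, B, D, E = 27*4 = 108 chips; eligible A, B, D, E
Layer 28-28: 1 each from A, D, E = 1*3 = 3 chips; eligible A, D, E

Pot 1: 108 chips, eligible: A, B, D, E
Pot 2: 3 chips, eligible: A, D, E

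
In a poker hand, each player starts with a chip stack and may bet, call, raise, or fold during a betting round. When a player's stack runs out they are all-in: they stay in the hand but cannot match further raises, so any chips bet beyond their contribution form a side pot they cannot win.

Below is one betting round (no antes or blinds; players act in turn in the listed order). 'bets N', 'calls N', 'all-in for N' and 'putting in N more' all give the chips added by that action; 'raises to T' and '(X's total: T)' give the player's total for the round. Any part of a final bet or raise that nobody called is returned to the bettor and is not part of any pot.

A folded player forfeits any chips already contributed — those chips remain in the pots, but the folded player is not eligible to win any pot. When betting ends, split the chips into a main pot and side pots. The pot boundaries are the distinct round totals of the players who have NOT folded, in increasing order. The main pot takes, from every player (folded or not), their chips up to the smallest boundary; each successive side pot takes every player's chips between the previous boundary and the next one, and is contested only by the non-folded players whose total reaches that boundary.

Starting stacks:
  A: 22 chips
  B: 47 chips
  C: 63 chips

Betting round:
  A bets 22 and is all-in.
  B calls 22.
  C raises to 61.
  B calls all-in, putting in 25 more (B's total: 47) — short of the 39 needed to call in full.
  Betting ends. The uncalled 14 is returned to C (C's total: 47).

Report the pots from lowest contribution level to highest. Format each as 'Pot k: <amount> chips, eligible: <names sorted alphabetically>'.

Contributions (after 14 returned to C): A=22, B=47, C=47
Pot levels (distinct totals of non-folded players): 22, 47
Layer 1-22: 22 each from A, B, C = 22*3 = 66 chips; eligible A, B, C
Layer 23-47: 25 each from B, C = 25*2 = 50 chips; eligible B, C

Pot 1: 66 chips, eligible: A, B, C
Pot 2: 50 chips, eligible: B, C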